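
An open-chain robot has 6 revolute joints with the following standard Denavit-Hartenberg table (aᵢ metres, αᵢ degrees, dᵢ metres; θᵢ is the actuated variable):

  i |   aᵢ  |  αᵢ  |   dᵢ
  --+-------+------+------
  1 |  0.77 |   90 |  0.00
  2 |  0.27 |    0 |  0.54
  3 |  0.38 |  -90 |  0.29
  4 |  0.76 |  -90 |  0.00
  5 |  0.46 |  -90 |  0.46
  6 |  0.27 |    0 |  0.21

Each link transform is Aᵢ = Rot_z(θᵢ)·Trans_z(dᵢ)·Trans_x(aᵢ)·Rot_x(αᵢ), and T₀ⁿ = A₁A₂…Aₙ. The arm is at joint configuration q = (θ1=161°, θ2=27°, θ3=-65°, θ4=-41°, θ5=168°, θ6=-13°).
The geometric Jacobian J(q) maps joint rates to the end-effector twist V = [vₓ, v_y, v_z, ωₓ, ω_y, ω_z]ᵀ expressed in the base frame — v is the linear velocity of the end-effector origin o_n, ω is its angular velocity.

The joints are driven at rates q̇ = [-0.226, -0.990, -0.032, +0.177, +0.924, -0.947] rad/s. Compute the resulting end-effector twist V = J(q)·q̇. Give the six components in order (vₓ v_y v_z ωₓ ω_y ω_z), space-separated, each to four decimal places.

-0.1098 0.2349 -0.4115 -0.6439 -1.4601 -1.2812

o_n = [-1.3861, 0.9457, -0.2825]
J₁: ẑ×o_n = [-0.9457, -1.3861, 0.0000], ω = ẑ
J2: z=[0.3256, 0.9455, 0.0000] o=[-0.7280, 0.2507, 0.0000] → [-0.2671, 0.0920, 0.8485, 0.3256, 0.9455, 0.0000]
J3: z=[0.3256, 0.9455, 0.0000] o=[-0.7797, 0.8396, 0.1226] → [-0.3830, 0.1319, 0.6080, 0.3256, 0.9455, 0.0000]
J4: z=[-0.5821, 0.2004, 0.7880] o=[-0.9684, 1.2113, -0.1114] → [0.1749, -0.4288, 0.2383, -0.5821, 0.2004, 0.7880]
J5: z=[-0.7345, -0.5453, -0.4039] o=[-1.2335, 1.8299, -0.4645] → [-0.4563, 0.1953, 0.5662, -0.7345, -0.5453, -0.4039]
J6: z=[-0.4969, 0.0268, 0.8674] o=[-1.3588, 1.1936, -0.5166] → [0.2213, 0.0926, 0.1239, -0.4969, 0.0268, 0.8674]
V = J·q̇ = [-0.1098, 0.2349, -0.4115, -0.6439, -1.4601, -1.2812]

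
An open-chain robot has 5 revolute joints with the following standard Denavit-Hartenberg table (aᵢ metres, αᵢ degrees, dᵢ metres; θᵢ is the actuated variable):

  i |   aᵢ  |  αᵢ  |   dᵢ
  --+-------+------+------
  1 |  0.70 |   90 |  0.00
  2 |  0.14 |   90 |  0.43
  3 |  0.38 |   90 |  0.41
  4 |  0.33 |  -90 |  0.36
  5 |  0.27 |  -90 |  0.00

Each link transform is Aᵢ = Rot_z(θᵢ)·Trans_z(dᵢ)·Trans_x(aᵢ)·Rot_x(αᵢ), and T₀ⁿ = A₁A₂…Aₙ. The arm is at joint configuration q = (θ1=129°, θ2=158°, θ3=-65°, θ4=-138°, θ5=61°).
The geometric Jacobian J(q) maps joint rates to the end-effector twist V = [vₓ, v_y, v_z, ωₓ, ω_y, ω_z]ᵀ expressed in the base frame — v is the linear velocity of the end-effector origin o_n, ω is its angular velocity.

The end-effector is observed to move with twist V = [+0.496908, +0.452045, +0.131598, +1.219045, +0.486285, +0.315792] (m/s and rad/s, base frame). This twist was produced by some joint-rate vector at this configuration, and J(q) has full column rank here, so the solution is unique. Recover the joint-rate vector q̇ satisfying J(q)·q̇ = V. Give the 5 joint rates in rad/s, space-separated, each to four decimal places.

-0.5370 0.5190 0.2250 -0.9270 -0.5650

o_n = [-0.1719, 0.7585, 0.1105]
J₁: ẑ×o_n = [-0.7585, -0.1719, 0.0000], ω = ẑ
J2: z=[0.7771, 0.6293, 0.0000] o=[-0.4405, 0.5440, 0.0000] → [0.0696, -0.0859, -0.0024, 0.7771, 0.6293, 0.0000]
J3: z=[-0.2357, 0.2911, 0.9272] o=[-0.0247, 0.7137, 0.0524] → [-0.0246, -0.1229, 0.0323, -0.2357, 0.2911, 0.9272]
J4: z=[-0.8573, 0.3871, -0.3395] o=[-0.2953, 0.5006, 0.4928] → [-0.0604, -0.3695, -0.2687, -0.8573, 0.3871, -0.3395]
J5: z=[-0.1311, -0.8018, -0.5831] o=[-0.4396, 0.7903, 0.1270] → [-0.0054, -0.1582, 0.2187, -0.1311, -0.8018, -0.5831]
q̇ = J⁺·V = [-0.5370, 0.5190, 0.2250, -0.9270, -0.5650]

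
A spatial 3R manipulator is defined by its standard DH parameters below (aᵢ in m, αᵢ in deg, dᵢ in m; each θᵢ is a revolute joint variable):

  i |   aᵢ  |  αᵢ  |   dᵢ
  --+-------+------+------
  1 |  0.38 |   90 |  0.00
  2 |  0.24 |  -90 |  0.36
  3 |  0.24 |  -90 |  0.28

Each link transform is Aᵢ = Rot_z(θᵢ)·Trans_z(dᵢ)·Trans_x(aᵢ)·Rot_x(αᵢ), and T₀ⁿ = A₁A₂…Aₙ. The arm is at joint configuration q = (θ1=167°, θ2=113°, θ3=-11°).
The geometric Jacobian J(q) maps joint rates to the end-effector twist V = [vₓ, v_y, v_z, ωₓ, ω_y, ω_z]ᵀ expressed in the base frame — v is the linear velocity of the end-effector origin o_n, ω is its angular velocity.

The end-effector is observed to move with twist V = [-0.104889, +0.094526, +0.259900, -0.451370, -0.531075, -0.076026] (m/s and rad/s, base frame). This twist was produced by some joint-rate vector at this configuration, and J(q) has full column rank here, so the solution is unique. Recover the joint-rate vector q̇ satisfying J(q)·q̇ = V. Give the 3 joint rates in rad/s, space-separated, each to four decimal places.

-0.2120 -0.6190 -0.3480

o_n = [0.1532, 0.3811, 0.3284]
J₁: ẑ×o_n = [-0.3811, 0.1532, 0.0000], ω = ẑ
J2: z=[0.2250, 0.9744, 0.0000] o=[-0.3703, 0.0855, 0.0000] → [0.3200, -0.0739, -0.4436, 0.2250, 0.9744, 0.0000]
J3: z=[0.8969, -0.2071, -0.3907] o=[-0.1979, 0.4152, 0.2209] → [-0.0356, -0.2336, 0.0422, 0.8969, -0.2071, -0.3907]
q̇ = J⁺·V = [-0.2120, -0.6190, -0.3480]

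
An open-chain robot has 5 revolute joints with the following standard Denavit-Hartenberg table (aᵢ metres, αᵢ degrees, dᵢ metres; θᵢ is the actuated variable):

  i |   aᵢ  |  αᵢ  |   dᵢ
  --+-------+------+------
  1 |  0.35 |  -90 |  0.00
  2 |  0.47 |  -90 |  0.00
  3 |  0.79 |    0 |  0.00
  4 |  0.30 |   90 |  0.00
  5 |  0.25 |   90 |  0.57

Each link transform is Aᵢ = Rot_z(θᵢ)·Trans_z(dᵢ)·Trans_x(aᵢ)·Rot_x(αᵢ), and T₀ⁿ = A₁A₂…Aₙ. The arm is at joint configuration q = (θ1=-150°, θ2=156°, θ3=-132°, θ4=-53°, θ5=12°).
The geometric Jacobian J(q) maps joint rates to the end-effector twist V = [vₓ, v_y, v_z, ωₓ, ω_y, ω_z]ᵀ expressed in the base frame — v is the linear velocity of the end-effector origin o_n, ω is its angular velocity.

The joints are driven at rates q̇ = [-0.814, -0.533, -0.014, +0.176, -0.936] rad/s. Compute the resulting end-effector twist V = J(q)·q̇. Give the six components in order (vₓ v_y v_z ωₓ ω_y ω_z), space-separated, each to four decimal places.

-0.3638 0.4938 0.1117 0.1922 -0.3502 -0.6328

o_n = [-0.7351, -0.3919, 0.2718]
J₁: ẑ×o_n = [0.3919, -0.7351, 0.0000], ω = ẑ
J2: z=[0.5000, -0.8660, 0.0000] o=[-0.3031, -0.1750, 0.0000] → [-0.2353, -0.1359, -0.4826, 0.5000, -0.8660, 0.0000]
J3: z=[0.3522, 0.2034, 0.9135] o=[0.0687, 0.0397, -0.1912] → [0.4884, -0.8974, 0.0115, 0.3522, 0.2034, 0.9135]
J4: z=[0.3522, 0.2034, 0.9135] o=[-0.0559, -0.7102, 0.0238] → [-0.2404, -0.7078, 0.2503, 0.3522, 0.2034, 0.9135]
J5: z=[-0.4291, 0.9025, -0.0354] o=[-0.3055, -0.8241, 0.1454] → [0.1294, 0.0695, 0.2023, -0.4291, 0.9025, -0.0354]
V = J·q̇ = [-0.3638, 0.4938, 0.1117, 0.1922, -0.3502, -0.6328]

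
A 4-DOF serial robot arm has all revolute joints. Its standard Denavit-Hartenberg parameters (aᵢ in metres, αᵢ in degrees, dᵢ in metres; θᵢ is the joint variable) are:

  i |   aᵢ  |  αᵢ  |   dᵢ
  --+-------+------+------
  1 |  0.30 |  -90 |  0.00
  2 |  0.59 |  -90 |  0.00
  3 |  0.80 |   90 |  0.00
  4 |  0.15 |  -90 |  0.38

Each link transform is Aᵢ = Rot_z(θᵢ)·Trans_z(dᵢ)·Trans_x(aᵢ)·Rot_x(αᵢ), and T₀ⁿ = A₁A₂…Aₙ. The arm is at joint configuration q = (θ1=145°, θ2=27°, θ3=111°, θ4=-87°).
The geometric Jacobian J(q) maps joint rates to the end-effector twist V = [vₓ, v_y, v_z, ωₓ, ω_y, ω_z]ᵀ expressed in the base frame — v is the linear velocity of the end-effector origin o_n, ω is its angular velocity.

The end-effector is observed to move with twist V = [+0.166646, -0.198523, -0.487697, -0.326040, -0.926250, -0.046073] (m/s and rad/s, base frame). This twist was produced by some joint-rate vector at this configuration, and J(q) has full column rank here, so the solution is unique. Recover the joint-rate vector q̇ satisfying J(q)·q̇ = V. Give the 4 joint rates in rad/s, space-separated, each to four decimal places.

o_n = [-0.2690, 1.2753, -0.1640]
J₁: ẑ×o_n = [-1.2753, -0.2690, 0.0000], ω = ẑ
J2: z=[-0.5736, -0.8192, 0.0000] o=[-0.2457, 0.1721, 0.0000] → [0.1343, -0.0941, -0.6518, -0.5736, -0.8192, 0.0000]
J3: z=[0.3719, -0.2604, -0.8910] o=[-0.6764, 0.4736, -0.2679] → [0.6873, -0.4016, 0.4042, 0.3719, -0.2604, -0.8910]
J4: z=[-0.4758, 0.7707, -0.4238] o=[-0.0387, 0.9389, -0.1377] → [0.1223, 0.0851, 0.0174, -0.4758, 0.7707, -0.4238]
q̇ = J⁺·V = [0.0550, 0.8730, 0.2100, -0.2030]

0.0550 0.8730 0.2100 -0.2030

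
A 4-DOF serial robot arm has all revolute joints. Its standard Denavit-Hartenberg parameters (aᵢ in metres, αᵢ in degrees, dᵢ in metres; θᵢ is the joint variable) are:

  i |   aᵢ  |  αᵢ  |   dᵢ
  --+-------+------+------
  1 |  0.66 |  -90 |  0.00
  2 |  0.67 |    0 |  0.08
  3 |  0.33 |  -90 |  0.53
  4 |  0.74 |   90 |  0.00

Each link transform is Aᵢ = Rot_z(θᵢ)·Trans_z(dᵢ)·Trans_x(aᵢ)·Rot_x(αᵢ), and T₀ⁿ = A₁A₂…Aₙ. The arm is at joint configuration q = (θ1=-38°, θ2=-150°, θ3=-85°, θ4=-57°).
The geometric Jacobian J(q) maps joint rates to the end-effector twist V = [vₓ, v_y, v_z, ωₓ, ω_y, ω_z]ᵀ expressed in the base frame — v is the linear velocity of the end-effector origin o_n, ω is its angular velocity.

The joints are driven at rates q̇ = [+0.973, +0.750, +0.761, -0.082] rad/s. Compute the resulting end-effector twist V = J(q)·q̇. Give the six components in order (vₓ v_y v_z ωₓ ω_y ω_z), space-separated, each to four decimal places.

-1.6213 0.8879 1.1122 0.9832 1.1493 0.9260

o_n = [0.4892, 1.1795, -0.2655]
J₁: ẑ×o_n = [-1.1795, 0.4892, 0.0000], ω = ẑ
J2: z=[0.6157, 0.7880, 0.0000] o=[0.5201, -0.4063, 0.0000] → [-0.2092, 0.1634, 1.0007, 0.6157, 0.7880, 0.0000]
J3: z=[0.6157, 0.7880, 0.0000] o=[0.1121, 0.0139, 0.3350] → [-0.4732, 0.3697, 0.4205, 0.6157, 0.7880, 0.0000]
J4: z=[-0.6455, 0.5043, 0.5736] o=[0.2893, 0.5481, 0.0647] → [-0.5286, -0.0984, -0.5084, -0.6455, 0.5043, 0.5736]
V = J·q̇ = [-1.6213, 0.8879, 1.1122, 0.9832, 1.1493, 0.9260]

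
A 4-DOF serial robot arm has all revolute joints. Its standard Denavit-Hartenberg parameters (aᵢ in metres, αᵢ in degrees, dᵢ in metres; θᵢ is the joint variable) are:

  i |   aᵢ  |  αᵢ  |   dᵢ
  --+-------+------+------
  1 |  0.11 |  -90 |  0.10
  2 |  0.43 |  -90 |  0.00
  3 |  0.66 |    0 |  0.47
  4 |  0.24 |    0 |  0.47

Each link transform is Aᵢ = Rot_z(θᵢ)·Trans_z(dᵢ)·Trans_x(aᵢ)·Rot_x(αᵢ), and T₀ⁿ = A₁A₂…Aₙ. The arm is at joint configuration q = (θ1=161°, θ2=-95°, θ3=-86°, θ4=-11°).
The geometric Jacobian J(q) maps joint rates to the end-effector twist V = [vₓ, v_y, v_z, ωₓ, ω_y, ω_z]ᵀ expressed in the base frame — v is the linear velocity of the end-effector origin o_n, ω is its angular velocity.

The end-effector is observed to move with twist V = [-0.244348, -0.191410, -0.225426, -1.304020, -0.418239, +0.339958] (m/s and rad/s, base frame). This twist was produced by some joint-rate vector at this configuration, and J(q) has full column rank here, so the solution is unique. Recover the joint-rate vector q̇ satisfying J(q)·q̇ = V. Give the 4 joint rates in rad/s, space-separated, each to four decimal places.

0.2440 0.8200 0.3800 0.7210

o_n = [-1.2445, -0.5198, 0.6270]
J₁: ẑ×o_n = [0.5198, -1.2445, 0.0000], ω = ẑ
J2: z=[-0.3256, -0.9455, 0.0000] o=[-0.1040, 0.0358, 0.1000] → [-0.4983, 0.1716, -0.8975, -0.3256, -0.9455, 0.0000]
J3: z=[-0.9419, 0.3243, 0.0872] o=[-0.0686, 0.0236, 0.5284] → [0.0794, -0.0096, 0.8932, -0.9419, 0.3243, 0.0872]
J4: z=[-0.9419, 0.3243, 0.0872] o=[-0.7218, -0.4478, 0.6152] → [0.0101, -0.0344, 0.2373, -0.9419, 0.3243, 0.0872]
q̇ = J⁺·V = [0.2440, 0.8200, 0.3800, 0.7210]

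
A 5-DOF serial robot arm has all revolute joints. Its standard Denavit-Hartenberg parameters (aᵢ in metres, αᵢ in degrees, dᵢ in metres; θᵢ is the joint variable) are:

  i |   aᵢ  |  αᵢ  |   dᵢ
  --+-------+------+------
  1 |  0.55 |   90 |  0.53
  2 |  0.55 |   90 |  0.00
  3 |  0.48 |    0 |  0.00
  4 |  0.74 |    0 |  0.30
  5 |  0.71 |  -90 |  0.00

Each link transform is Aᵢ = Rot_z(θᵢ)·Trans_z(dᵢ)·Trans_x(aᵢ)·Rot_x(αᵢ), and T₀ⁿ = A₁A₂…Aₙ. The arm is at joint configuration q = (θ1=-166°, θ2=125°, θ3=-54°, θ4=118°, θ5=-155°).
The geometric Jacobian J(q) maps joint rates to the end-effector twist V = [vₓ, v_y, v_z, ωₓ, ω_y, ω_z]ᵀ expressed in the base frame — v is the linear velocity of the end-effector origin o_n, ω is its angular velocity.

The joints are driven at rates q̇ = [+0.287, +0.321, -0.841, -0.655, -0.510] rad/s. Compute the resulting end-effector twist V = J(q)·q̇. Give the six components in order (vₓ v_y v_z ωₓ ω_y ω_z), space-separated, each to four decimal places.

0.2241 -0.7045 -0.7507 1.5168 0.7090 -0.8636

o_n = [-0.0306, -0.4540, 1.6393]
J₁: ẑ×o_n = [0.4540, -0.0306, 0.0000], ω = ẑ
J2: z=[-0.2419, 0.9703, 0.0000] o=[-0.5337, -0.1331, 0.5300] → [1.0763, 0.2684, -0.4105, -0.2419, 0.9703, 0.0000]
J3: z=[-0.7948, -0.1982, 0.5736] o=[-0.2276, -0.0567, 0.9805] → [0.0973, 0.6366, 0.3548, -0.7948, -0.1982, 0.5736]
J4: z=[-0.7948, -0.1982, 0.5736] o=[0.0234, -0.3944, 1.2116] → [-0.0506, 0.3089, 0.0367, -0.7948, -0.1982, 0.5736]
J5: z=[-0.7948, -0.1982, 0.5736] o=[-0.1954, 0.2365, 1.6494] → [0.3981, 0.0865, 0.5815, -0.7948, -0.1982, 0.5736]
V = J·q̇ = [0.2241, -0.7045, -0.7507, 1.5168, 0.7090, -0.8636]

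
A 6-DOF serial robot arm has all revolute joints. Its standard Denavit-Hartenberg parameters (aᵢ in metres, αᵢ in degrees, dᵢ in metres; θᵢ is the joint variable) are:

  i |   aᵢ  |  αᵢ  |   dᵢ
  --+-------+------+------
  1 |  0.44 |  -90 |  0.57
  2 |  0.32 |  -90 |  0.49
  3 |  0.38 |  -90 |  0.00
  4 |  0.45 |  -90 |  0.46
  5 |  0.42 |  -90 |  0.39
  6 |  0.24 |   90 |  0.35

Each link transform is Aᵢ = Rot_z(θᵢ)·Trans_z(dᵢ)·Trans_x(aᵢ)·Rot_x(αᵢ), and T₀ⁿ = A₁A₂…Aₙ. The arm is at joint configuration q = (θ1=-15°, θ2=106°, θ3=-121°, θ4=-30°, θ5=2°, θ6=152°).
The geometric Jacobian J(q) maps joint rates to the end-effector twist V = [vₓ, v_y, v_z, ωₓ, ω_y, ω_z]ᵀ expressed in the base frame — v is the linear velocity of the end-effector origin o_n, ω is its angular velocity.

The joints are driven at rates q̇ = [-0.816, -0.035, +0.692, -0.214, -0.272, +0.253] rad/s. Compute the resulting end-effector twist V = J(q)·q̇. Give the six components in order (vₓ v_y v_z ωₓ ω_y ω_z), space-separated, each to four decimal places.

o_n = [0.7670, 1.3132, 0.7340]
J₁: ẑ×o_n = [-1.3132, 0.7670, 0.0000], ω = ẑ
J2: z=[0.2588, 0.9659, 0.0000] o=[0.4250, -0.1139, 0.5700] → [0.1584, -0.0425, 0.0390, 0.2588, 0.9659, 0.0000]
J3: z=[-0.9285, 0.2488, 0.2756] o=[0.4666, 0.3823, 0.2624] → [-0.1393, 0.5207, -0.9391, -0.9285, 0.2488, 0.2756]
J4: z=[-0.0949, 0.5586, -0.8240] o=[0.6030, 0.6829, 0.4505] → [0.6777, -0.1082, -0.1514, -0.0949, 0.5586, -0.8240]
J5: z=[0.9836, 0.1801, 0.0088] o=[0.4904, 1.3042, 0.3265] → [0.0733, -0.3984, -0.0410, 0.9836, 0.1801, 0.0088]
J6: z=[0.1002, -0.5866, 0.8037] o=[0.8110, 1.7061, 0.5798] → [0.2253, -0.0508, -0.0652, 0.1002, -0.5866, 0.8037]
V = J·q̇ = [0.8617, -0.1454, -0.6242, -0.8735, -0.1786, -0.2480]

0.8617 -0.1454 -0.6242 -0.8735 -0.1786 -0.2480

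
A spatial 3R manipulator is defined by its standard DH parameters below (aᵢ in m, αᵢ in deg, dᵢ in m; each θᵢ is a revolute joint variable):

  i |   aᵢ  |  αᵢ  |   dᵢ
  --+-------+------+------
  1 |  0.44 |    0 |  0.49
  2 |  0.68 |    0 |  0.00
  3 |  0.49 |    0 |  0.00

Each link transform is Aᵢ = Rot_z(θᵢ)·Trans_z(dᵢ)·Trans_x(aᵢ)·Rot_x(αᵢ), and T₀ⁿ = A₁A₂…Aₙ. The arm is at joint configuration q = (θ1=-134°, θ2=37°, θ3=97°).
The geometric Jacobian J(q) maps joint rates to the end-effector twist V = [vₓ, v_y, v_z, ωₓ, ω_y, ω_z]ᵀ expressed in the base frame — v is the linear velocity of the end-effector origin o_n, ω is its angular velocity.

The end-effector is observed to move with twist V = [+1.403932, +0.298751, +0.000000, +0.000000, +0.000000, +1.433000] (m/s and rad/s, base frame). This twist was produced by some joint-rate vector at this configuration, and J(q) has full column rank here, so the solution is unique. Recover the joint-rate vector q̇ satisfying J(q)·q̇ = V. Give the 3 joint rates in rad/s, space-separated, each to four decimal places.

0.8660 0.8080 -0.2410

o_n = [0.1015, -0.9914, 0.4900]
J₁: ẑ×o_n = [0.9914, 0.1015, -0.0000], ω = ẑ
J2: z=[0.0000, 0.0000, 1.0000] o=[-0.3056, -0.3165, 0.4900] → [0.6749, 0.4071, -0.0000, 0.0000, 0.0000, 1.0000]
J3: z=[0.0000, 0.0000, 1.0000] o=[-0.3885, -0.9914, 0.4900] → [0.0000, 0.4900, -0.0000, 0.0000, 0.0000, 1.0000]
q̇ = J⁺·V = [0.8660, 0.8080, -0.2410]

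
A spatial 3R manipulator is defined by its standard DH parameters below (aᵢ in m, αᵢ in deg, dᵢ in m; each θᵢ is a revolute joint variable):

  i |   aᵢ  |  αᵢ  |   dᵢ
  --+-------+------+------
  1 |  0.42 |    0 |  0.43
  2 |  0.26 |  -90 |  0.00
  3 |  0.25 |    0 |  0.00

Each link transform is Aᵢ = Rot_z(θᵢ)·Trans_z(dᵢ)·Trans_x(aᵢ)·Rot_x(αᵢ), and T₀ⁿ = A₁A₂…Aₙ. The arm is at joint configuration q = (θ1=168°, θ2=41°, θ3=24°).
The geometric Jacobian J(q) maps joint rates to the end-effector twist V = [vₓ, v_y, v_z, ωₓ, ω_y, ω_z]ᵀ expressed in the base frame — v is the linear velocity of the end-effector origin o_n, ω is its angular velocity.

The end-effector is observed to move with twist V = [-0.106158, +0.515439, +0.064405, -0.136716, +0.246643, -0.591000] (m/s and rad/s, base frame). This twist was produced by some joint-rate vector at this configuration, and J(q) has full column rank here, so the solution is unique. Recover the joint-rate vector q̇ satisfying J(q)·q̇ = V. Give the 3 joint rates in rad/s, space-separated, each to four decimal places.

o_n = [-0.8380, -0.1495, 0.3283]
J₁: ẑ×o_n = [0.1495, -0.8380, 0.0000], ω = ẑ
J2: z=[0.0000, 0.0000, 1.0000] o=[-0.4108, 0.0873, 0.4300] → [0.2368, -0.4272, 0.0000, 0.0000, 0.0000, 1.0000]
J3: z=[0.4848, -0.8746, 0.0000] o=[-0.6382, -0.0387, 0.4300] → [0.0889, 0.0493, -0.2284, 0.4848, -0.8746, 0.0000]
q̇ = J⁺·V = [-0.6740, 0.0830, -0.2820]

-0.6740 0.0830 -0.2820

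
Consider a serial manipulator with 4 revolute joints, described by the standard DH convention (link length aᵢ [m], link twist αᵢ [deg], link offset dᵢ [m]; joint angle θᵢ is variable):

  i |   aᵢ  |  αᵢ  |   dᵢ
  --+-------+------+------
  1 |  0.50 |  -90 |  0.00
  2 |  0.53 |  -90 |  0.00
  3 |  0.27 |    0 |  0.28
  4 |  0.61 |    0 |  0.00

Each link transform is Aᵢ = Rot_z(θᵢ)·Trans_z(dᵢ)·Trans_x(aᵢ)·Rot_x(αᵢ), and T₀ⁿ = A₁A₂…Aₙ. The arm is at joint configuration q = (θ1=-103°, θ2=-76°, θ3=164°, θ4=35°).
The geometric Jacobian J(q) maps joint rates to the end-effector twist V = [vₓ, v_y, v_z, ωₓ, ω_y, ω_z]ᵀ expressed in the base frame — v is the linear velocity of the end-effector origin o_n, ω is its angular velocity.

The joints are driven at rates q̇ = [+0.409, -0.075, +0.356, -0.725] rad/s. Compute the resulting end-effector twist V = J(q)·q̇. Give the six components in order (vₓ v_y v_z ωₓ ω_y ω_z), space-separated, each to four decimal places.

o_n = [-0.0359, -0.7076, -0.3649]
J₁: ẑ×o_n = [0.7076, -0.0359, 0.0000], ω = ẑ
J2: z=[0.9744, -0.2250, 0.0000] o=[-0.1125, -0.4872, 0.0000] → [0.0821, 0.3556, -0.1976, 0.9744, -0.2250, 0.0000]
J3: z=[-0.2183, -0.9454, -0.2419] o=[-0.1413, -0.6121, 0.5143] → [0.8081, -0.2174, 0.1205, -0.2183, -0.9454, -0.2419]
J4: z=[-0.2183, -0.9454, -0.2419] o=[-0.2608, -0.7989, 0.1947] → [0.5512, -0.1766, 0.1927, -0.2183, -0.9454, -0.2419]
V = J·q̇ = [0.1714, 0.0092, -0.0820, 0.0075, 0.3657, 0.4983]

0.1714 0.0092 -0.0820 0.0075 0.3657 0.4983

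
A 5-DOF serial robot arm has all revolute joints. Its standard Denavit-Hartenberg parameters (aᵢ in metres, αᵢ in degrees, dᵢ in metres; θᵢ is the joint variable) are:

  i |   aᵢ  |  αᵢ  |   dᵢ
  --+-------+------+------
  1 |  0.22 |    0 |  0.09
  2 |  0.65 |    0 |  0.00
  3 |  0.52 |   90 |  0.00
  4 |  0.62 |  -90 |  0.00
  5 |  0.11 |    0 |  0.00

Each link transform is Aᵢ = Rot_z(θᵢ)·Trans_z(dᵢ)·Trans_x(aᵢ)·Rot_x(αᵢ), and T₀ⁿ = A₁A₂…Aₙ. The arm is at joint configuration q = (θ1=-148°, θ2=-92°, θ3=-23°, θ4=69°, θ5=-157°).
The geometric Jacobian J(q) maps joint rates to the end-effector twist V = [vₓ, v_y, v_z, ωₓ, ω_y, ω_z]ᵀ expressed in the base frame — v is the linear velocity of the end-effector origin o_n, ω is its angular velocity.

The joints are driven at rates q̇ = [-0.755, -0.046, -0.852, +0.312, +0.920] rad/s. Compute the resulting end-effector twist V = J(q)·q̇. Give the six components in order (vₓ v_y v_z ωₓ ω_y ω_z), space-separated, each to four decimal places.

o_n = [-0.5549, 1.1522, 0.5743]
J₁: ẑ×o_n = [-1.1522, -0.5549, 0.0000], ω = ẑ
J2: z=[0.0000, 0.0000, 1.0000] o=[-0.1866, -0.1166, 0.0900] → [-1.2688, -0.3684, 0.0000, 0.0000, 0.0000, 1.0000]
J3: z=[0.0000, 0.0000, 1.0000] o=[-0.5116, 0.4463, 0.0900] → [-0.7059, -0.0434, 0.0000, 0.0000, 0.0000, 1.0000]
J4: z=[0.9925, 0.1219, 0.0000] o=[-0.5749, 0.9625, 0.0900] → [0.0590, -0.4807, 0.1859, 0.9925, 0.1219, 0.0000]
J5: z=[0.1138, -0.9266, 0.3584] o=[-0.6020, 1.1830, 0.6688] → [0.0986, 0.0276, 0.0401, 0.1138, -0.9266, 0.3584]
V = J·q̇ = [1.6388, 0.3483, 0.0949, 0.4143, -0.8145, -1.3233]

1.6388 0.3483 0.0949 0.4143 -0.8145 -1.3233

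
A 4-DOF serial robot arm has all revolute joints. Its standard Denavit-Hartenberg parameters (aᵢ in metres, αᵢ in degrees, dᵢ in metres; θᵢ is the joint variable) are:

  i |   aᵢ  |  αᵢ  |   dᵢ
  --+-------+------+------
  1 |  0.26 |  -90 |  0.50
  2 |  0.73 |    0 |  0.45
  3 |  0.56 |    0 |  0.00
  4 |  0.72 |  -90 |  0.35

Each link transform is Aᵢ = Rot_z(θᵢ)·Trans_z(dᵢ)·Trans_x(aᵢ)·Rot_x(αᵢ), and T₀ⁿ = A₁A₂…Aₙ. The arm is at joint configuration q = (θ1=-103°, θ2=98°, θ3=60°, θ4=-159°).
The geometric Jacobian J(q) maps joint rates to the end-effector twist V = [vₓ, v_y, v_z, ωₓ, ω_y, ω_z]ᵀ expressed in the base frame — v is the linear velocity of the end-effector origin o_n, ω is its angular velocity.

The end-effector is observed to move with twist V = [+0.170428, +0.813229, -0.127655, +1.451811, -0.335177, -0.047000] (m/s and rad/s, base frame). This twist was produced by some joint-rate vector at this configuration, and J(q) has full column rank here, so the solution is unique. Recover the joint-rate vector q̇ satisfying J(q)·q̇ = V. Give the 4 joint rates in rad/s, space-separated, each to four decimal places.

o_n = [0.6987, -0.5298, -0.4201]
J₁: ẑ×o_n = [0.5298, 0.6987, -0.0000], ω = ẑ
J2: z=[0.9744, -0.2250, 0.0000] o=[-0.0585, -0.2533, 0.5000] → [0.2070, 0.8965, -0.0991, 0.9744, -0.2250, 0.0000]
J3: z=[0.9744, -0.2250, 0.0000] o=[0.4028, -0.2556, -0.2229] → [0.0444, 0.1922, -0.2007, 0.9744, -0.2250, 0.0000]
J4: z=[0.9744, -0.2250, 0.0000] o=[0.5196, 0.2503, -0.4327] → [-0.0028, -0.0122, -0.7199, 0.9744, -0.2250, 0.0000]
q̇ = J⁺·V = [-0.0470, 0.7410, 0.9340, -0.1850]

-0.0470 0.7410 0.9340 -0.1850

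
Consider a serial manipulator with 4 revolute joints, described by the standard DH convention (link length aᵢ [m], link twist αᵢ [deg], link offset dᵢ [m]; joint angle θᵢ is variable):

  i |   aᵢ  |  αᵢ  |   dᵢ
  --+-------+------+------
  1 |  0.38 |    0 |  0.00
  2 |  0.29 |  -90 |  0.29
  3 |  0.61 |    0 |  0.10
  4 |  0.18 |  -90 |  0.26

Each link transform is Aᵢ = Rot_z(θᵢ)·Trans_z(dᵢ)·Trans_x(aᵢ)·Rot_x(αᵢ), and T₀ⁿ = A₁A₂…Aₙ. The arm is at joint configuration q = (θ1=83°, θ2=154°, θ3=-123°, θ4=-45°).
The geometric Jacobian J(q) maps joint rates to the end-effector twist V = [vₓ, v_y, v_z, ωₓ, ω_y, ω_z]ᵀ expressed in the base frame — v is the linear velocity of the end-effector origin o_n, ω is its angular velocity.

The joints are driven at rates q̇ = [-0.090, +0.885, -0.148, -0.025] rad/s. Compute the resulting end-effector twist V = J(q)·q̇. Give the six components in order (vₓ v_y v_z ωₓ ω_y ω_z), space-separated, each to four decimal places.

o_n = [0.4671, 0.3642, 0.8390]
J₁: ẑ×o_n = [-0.3642, 0.4671, 0.0000], ω = ẑ
J2: z=[0.0000, 0.0000, 1.0000] o=[0.0463, 0.3772, 0.0000] → [0.0130, 0.4208, -0.0000, 0.0000, 0.0000, 1.0000]
J3: z=[0.8387, -0.5446, 0.0000] o=[-0.1116, 0.1340, 0.2900] → [-0.2990, -0.4604, 0.5083, 0.8387, -0.5446, 0.0000]
J4: z=[0.8387, -0.5446, 0.0000] o=[0.1532, 0.3581, 0.8016] → [-0.0204, -0.0314, 0.1761, 0.8387, -0.5446, 0.0000]
V = J·q̇ = [0.0890, 0.3993, -0.0796, -0.1451, 0.0942, 0.7950]

0.0890 0.3993 -0.0796 -0.1451 0.0942 0.7950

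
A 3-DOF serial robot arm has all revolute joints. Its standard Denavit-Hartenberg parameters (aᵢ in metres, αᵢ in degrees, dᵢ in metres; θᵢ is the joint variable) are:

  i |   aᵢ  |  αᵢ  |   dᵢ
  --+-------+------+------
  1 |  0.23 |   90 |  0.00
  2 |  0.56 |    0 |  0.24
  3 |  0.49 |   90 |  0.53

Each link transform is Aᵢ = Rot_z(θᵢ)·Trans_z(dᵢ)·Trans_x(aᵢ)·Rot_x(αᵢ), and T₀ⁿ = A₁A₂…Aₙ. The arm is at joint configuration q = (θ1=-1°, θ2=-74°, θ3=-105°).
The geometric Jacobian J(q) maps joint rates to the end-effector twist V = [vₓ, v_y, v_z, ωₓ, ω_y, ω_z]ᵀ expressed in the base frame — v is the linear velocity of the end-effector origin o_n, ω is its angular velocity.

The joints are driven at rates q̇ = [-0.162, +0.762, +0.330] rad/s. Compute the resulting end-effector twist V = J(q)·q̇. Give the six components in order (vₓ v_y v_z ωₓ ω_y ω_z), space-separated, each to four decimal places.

o_n = [-0.1190, -0.7680, -0.5469]
J₁: ẑ×o_n = [0.7680, -0.1190, 0.0000], ω = ẑ
J2: z=[-0.0175, -0.9998, 0.0000] o=[0.2300, -0.0040, 0.0000] → [0.5468, -0.0095, -0.3356, -0.0175, -0.9998, 0.0000]
J3: z=[-0.0175, -0.9998, 0.0000] o=[0.3801, -0.2467, -0.5383] → [0.0086, -0.0001, -0.4899, -0.0175, -0.9998, 0.0000]
V = J·q̇ = [0.2950, 0.0120, -0.4174, -0.0191, -1.0918, -0.1620]

0.2950 0.0120 -0.4174 -0.0191 -1.0918 -0.1620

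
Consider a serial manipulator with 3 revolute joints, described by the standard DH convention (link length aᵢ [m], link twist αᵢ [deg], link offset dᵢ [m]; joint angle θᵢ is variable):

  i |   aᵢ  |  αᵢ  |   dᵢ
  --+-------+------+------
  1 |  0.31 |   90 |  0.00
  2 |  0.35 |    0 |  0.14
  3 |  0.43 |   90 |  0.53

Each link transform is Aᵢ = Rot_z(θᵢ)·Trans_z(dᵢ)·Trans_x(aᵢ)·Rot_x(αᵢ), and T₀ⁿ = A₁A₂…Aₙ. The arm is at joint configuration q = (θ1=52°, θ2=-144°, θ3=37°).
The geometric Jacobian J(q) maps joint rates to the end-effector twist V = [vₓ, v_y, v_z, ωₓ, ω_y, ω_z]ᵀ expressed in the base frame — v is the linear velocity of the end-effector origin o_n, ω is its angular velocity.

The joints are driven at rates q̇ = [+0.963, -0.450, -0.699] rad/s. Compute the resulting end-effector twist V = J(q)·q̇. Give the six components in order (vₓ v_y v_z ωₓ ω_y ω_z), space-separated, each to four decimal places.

0.1244 0.0045 0.2719 -0.9054 0.7074 0.9630

o_n = [0.4671, -0.4904, -0.6169]
J₁: ẑ×o_n = [0.4904, 0.4671, -0.0000], ω = ẑ
J2: z=[0.7880, -0.6157, 0.0000] o=[0.1909, 0.2443, 0.0000] → [0.3798, 0.4862, -0.4089, 0.7880, -0.6157, 0.0000]
J3: z=[0.7880, -0.6157, 0.0000] o=[0.1268, -0.0650, -0.2057] → [0.2532, 0.3240, -0.1257, 0.7880, -0.6157, 0.0000]
V = J·q̇ = [0.1244, 0.0045, 0.2719, -0.9054, 0.7074, 0.9630]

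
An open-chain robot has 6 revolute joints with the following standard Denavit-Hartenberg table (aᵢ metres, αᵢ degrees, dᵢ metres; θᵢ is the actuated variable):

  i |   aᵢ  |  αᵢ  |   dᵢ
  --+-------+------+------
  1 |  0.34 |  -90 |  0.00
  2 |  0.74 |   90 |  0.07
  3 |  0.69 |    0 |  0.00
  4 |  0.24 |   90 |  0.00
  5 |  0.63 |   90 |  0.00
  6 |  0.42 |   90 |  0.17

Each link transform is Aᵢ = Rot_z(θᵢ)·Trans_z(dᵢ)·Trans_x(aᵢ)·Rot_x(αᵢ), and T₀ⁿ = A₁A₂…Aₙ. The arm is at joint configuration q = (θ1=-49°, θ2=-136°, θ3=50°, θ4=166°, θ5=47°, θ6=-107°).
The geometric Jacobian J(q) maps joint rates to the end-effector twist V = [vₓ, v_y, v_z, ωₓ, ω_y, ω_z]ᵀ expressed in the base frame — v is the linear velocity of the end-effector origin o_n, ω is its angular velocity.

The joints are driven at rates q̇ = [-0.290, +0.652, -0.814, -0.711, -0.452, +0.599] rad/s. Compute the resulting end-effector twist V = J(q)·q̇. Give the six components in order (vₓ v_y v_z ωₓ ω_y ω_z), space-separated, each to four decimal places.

0.6251 -0.6268 -0.0764 0.9448 -1.0429 1.0392

o_n = [-0.4005, 0.2415, 0.4036]
J₁: ẑ×o_n = [-0.2415, -0.4005, 0.0000], ω = ẑ
J2: z=[0.7547, 0.6561, 0.0000] o=[0.2231, -0.2566, 0.0000] → [0.2648, -0.3046, 0.7850, 0.7547, 0.6561, 0.0000]
J3: z=[-0.4557, 0.5243, -0.7193] o=[-0.0733, 0.1911, 0.5140] → [-0.0217, 0.1850, 0.1485, -0.4557, 0.5243, -0.7193]
J4: z=[-0.4557, 0.5243, -0.7193] o=[0.1163, 0.7786, 0.8221] → [-0.6058, 0.1810, 0.5157, -0.4557, 0.5243, -0.7193]
J5: z=[0.8880, 0.2117, -0.4083] o=[0.1014, 0.5807, 0.6873] → [-0.1985, 0.4569, -0.1950, 0.8880, 0.2117, -0.4083]
J6: z=[0.2656, -0.9608, 0.0796] o=[-0.1351, 0.4678, 0.1144] → [-0.2598, -0.0979, -0.3151, 0.2656, -0.9608, 0.0796]
V = J·q̇ = [0.6251, -0.6268, -0.0764, 0.9448, -1.0429, 1.0392]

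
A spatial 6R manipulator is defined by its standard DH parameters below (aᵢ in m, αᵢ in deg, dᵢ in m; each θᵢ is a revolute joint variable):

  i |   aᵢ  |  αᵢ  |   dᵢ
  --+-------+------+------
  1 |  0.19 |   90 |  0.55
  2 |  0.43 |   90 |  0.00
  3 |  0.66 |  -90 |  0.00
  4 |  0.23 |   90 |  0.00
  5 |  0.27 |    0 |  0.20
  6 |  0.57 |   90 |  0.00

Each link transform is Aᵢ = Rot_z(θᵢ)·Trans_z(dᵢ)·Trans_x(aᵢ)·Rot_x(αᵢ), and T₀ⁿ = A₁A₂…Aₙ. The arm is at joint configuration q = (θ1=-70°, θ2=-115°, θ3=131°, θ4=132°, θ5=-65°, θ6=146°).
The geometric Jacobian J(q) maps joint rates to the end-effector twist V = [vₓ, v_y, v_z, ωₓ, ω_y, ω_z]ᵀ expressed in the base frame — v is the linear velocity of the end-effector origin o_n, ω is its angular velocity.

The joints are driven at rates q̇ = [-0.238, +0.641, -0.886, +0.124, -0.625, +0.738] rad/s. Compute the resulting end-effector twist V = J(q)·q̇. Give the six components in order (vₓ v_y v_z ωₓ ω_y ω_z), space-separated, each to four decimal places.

o_n = [0.0564, -0.6890, 0.4938]
J₁: ẑ×o_n = [0.6890, 0.0564, -0.0000], ω = ẑ
J2: z=[-0.9397, -0.3420, 0.0000] o=[0.0650, -0.1785, 0.5500] → [0.0192, -0.0528, 0.4767, -0.9397, -0.3420, 0.0000]
J3: z=[-0.3100, 0.8517, 0.4226] o=[0.0028, -0.0078, 0.1603] → [0.5719, 0.1260, 0.1656, -0.3100, 0.8517, 0.4226]
J4: z=[0.7256, -0.0753, 0.6840] o=[-0.4027, -0.3501, 0.5527] → [0.2362, 0.3567, -0.2113, 0.7256, -0.0753, 0.6840]
J5: z=[-0.2491, -0.9553, 0.1591] o=[-0.2551, -0.4158, 0.3890] → [-0.0567, 0.0757, 0.3656, -0.2491, -0.9553, 0.1591]
J6: z=[-0.2491, -0.9553, 0.1591] o=[-0.4093, -0.6211, 0.1722] → [-0.2964, 0.1542, 0.4618, -0.2491, -0.9553, 0.1591]
V = J·q̇ = [-0.8124, -0.0482, 0.2450, -0.2659, -1.0911, -0.5096]

-0.8124 -0.0482 0.2450 -0.2659 -1.0911 -0.5096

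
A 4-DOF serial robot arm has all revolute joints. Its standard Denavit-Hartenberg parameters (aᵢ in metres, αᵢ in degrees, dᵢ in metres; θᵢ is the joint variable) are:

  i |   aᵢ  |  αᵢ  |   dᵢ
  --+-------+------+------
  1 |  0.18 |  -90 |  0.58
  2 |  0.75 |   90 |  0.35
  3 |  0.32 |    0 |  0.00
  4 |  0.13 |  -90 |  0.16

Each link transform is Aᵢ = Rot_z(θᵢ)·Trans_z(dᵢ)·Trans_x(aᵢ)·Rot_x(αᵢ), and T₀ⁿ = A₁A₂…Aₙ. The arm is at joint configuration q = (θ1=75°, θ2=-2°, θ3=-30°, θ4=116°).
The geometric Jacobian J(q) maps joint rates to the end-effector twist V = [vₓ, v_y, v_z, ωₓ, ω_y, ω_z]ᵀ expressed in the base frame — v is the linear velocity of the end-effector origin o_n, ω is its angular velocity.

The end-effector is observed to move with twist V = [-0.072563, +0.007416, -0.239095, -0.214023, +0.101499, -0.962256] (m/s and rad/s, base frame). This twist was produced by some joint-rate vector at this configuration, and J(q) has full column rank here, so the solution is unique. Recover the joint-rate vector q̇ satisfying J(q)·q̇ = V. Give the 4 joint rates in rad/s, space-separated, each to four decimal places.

0.2590 0.2330 -0.8310 -0.3910

o_n = [0.0044, 1.2515, 0.7761]
J₁: ẑ×o_n = [-1.2515, 0.0044, 0.0000], ω = ẑ
J2: z=[-0.9659, 0.2588, 0.0000] o=[0.0466, 0.1739, 0.5800] → [0.0507, 0.1894, -1.0300, -0.9659, 0.2588, 0.0000]
J3: z=[-0.0090, -0.0337, 0.9994] o=[-0.0975, 0.9885, 0.6062] → [-0.2686, 0.1033, 0.0011, -0.0090, -0.0337, 0.9994]
J4: z=[-0.0090, -0.0337, 0.9994] o=[0.1287, 1.2146, 0.6158] → [-0.0423, -0.1228, -0.0045, -0.0090, -0.0337, 0.9994]
q̇ = J⁺·V = [0.2590, 0.2330, -0.8310, -0.3910]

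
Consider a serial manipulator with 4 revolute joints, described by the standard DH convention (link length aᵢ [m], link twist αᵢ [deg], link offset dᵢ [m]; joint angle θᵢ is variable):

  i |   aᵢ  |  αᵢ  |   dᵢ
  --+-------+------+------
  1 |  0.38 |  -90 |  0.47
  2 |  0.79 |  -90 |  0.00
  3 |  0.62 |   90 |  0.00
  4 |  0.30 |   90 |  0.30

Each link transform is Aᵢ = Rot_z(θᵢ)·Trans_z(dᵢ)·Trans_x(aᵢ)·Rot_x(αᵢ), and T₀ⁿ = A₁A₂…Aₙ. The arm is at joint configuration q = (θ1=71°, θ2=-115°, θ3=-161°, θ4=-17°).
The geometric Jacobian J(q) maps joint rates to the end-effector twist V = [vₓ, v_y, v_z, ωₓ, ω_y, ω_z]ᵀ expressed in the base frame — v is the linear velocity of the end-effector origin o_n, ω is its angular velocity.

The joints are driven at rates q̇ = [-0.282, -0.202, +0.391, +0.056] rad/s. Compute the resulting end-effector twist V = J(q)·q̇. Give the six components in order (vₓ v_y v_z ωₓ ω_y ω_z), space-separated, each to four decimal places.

-0.2378 0.1407 0.0047 0.3589 0.2593 -0.1333

o_n = [0.1096, 0.3539, 0.2833]
J₁: ẑ×o_n = [-0.3539, 0.1096, 0.0000], ω = ẑ
J2: z=[-0.9455, 0.3256, 0.0000] o=[0.1237, 0.3593, 0.4700] → [-0.0608, -0.1766, 0.0097, -0.9455, 0.3256, 0.0000]
J3: z=[0.2951, 0.8569, 0.4226] o=[0.0150, 0.0436, 1.1860] → [-0.9047, 0.3063, 0.0105, 0.2951, 0.8569, 0.4226]
J4: z=[0.9388, -0.1777, -0.2951] o=[-0.0952, 0.3436, 0.6547] → [0.0691, 0.2883, 0.0461, 0.9388, -0.1777, -0.2951]
V = J·q̇ = [-0.2378, 0.1407, 0.0047, 0.3589, 0.2593, -0.1333]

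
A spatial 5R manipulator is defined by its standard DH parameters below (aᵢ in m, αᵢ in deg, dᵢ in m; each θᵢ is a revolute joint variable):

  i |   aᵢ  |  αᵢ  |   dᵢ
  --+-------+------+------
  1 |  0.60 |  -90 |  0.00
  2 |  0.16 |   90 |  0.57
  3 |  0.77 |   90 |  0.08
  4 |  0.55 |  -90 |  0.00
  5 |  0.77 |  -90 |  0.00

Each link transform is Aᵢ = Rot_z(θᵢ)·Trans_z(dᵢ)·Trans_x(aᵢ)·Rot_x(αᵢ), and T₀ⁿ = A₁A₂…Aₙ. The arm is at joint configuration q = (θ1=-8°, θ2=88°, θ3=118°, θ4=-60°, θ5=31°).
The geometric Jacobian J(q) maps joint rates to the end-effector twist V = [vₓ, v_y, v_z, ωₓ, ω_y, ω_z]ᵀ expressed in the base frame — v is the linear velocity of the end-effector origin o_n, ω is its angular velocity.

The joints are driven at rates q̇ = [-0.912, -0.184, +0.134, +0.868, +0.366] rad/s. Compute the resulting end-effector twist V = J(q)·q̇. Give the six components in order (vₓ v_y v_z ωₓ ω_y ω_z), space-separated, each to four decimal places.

o_n = [-0.1702, 1.6375, 0.8014]
J₁: ẑ×o_n = [-1.6375, -0.1702, 0.0000], ω = ẑ
J2: z=[0.1392, 0.9903, 0.0000] o=[0.5942, -0.0835, 0.0000] → [0.7936, -0.1115, 0.9965, 0.1392, 0.9903, 0.0000]
J3: z=[0.9897, -0.1391, 0.0349] o=[0.6790, 0.4802, -0.1599] → [-0.1741, -0.9810, 1.0273, 0.9897, -0.1391, 0.0349]
J4: z=[0.0959, 0.4606, -0.8824] o=[0.8403, 1.1441, 0.2042] → [0.7105, 0.8345, 0.5128, 0.0959, 0.4606, -0.8824]
J5: z=[0.5872, 0.6896, 0.4238] o=[0.3983, 1.4514, 0.3166] → [0.2555, -0.5256, 0.5014, 0.5872, 0.6896, 0.4238]
V = J·q̇ = [2.0343, 0.5763, 0.5829, 0.4051, 0.4514, -1.5182]

2.0343 0.5763 0.5829 0.4051 0.4514 -1.5182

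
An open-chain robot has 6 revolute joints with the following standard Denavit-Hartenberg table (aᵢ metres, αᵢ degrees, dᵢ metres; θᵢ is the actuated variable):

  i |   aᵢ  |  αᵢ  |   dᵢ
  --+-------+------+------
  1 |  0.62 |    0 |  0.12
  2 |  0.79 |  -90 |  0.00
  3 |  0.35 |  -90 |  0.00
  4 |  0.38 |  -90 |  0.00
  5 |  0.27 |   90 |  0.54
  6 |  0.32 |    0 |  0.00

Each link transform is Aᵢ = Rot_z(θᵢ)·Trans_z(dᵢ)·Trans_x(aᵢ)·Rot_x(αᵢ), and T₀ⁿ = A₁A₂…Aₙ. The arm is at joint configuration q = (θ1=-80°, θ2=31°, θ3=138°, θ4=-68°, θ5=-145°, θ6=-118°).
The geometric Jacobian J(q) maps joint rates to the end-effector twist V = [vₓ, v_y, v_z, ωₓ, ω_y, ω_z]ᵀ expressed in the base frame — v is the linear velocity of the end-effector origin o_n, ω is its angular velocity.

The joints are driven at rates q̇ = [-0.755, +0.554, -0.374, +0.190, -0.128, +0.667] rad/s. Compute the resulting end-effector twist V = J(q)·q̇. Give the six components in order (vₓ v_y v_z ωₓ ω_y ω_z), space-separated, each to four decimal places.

o_n = [0.3818, -0.6745, -0.2935]
J₁: ẑ×o_n = [0.6745, 0.3818, -0.0000], ω = ẑ
J2: z=[0.0000, 0.0000, 1.0000] o=[0.1077, -0.6106, 0.1200] → [0.0639, 0.2741, -0.0000, 0.0000, 0.0000, 1.0000]
J3: z=[0.7547, 0.6561, 0.0000] o=[0.6259, -1.2068, 0.1200] → [-0.2713, 0.3121, 0.5619, 0.7547, 0.6561, 0.0000]
J4: z=[-0.4390, 0.5050, 0.7431] o=[0.4553, -1.0105, -0.1142] → [-0.3403, -0.1334, -0.1104, -0.4390, 0.5050, 0.7431]
J5: z=[-0.7348, 0.2743, -0.6204] o=[0.6518, -0.6995, -0.2094] → [-0.0075, 0.1058, 0.0557, -0.7348, 0.2743, -0.6204]
J6: z=[0.0630, -0.8831, -0.4650] o=[0.0727, -0.6542, -0.3739] → [-0.0804, -0.1488, 0.2717, 0.0630, -0.8831, -0.4650]
V = J·q̇ = [-0.4897, -0.3912, -0.0571, -0.2296, -0.7735, -0.2905]

-0.4897 -0.3912 -0.0571 -0.2296 -0.7735 -0.2905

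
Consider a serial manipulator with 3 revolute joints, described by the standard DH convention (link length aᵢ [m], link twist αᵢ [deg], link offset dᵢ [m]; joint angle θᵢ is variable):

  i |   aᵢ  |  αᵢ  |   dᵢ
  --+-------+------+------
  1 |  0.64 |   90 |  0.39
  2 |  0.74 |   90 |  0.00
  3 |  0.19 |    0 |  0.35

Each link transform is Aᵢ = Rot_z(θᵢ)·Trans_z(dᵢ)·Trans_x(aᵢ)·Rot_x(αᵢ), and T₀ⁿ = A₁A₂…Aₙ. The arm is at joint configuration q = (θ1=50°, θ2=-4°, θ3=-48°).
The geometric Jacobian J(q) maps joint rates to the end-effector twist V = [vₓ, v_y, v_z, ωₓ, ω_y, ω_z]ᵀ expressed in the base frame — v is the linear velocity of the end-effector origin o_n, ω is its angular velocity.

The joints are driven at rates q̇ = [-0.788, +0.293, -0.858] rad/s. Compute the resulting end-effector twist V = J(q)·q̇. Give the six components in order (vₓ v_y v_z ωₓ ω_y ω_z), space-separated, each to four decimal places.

o_n = [0.8436, 1.2250, -0.0196]
J₁: ẑ×o_n = [-1.2250, 0.8436, 0.0000], ω = ẑ
J2: z=[0.7660, -0.6428, 0.0000] o=[0.4114, 0.4903, 0.3900] → [0.2633, 0.3138, 0.8406, 0.7660, -0.6428, 0.0000]
J3: z=[-0.0448, -0.0534, -0.9976] o=[0.8859, 1.0558, 0.3384] → [0.1879, 0.0262, -0.0098, -0.0448, -0.0534, -0.9976]
V = J·q̇ = [0.8812, -0.5952, 0.2547, 0.2629, -0.1425, 0.0679]

0.8812 -0.5952 0.2547 0.2629 -0.1425 0.0679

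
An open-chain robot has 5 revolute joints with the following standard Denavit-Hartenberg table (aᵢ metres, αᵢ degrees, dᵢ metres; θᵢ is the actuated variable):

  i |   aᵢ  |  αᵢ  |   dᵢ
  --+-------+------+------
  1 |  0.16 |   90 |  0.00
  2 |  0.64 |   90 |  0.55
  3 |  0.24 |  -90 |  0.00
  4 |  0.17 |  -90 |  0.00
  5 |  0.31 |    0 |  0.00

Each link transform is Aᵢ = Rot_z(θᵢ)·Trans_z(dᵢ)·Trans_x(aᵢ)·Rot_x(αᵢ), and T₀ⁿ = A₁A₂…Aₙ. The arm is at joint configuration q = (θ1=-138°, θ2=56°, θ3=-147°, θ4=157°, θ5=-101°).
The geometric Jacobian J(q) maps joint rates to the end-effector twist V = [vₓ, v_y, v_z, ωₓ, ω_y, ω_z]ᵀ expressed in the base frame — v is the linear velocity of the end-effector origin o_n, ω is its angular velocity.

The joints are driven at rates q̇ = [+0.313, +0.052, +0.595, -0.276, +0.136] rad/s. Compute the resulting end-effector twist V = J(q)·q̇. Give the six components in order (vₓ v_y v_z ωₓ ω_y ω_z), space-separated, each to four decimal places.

-0.0115 -0.1750 0.2278 -0.6088 -0.1278 -0.1774

o_n = [-0.5259, -0.1780, 0.5963]
J₁: ẑ×o_n = [0.1780, -0.5259, 0.0000], ω = ẑ
J2: z=[-0.6691, 0.7431, 0.0000] o=[-0.1189, -0.1071, 0.0000] → [0.4431, 0.3990, 0.3500, -0.6691, 0.7431, 0.0000]
J3: z=[-0.6161, -0.5547, -0.5592] o=[-0.7529, 0.0622, 0.5306] → [-0.1708, -0.0864, 0.2739, -0.6161, -0.5547, -0.5592]
J4: z=[0.3348, -0.8270, 0.4515] o=[-0.5818, 0.0404, 0.3637] → [-0.0937, -0.0527, -0.0269, 0.3348, -0.8270, 0.4515]
J5: z=[-0.8457, -0.4751, -0.2431] o=[-0.6524, 0.0915, 0.5097] → [-0.1066, 0.0425, 0.2880, -0.8457, -0.4751, -0.2431]
V = J·q̇ = [-0.0115, -0.1750, 0.2278, -0.6088, -0.1278, -0.1774]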